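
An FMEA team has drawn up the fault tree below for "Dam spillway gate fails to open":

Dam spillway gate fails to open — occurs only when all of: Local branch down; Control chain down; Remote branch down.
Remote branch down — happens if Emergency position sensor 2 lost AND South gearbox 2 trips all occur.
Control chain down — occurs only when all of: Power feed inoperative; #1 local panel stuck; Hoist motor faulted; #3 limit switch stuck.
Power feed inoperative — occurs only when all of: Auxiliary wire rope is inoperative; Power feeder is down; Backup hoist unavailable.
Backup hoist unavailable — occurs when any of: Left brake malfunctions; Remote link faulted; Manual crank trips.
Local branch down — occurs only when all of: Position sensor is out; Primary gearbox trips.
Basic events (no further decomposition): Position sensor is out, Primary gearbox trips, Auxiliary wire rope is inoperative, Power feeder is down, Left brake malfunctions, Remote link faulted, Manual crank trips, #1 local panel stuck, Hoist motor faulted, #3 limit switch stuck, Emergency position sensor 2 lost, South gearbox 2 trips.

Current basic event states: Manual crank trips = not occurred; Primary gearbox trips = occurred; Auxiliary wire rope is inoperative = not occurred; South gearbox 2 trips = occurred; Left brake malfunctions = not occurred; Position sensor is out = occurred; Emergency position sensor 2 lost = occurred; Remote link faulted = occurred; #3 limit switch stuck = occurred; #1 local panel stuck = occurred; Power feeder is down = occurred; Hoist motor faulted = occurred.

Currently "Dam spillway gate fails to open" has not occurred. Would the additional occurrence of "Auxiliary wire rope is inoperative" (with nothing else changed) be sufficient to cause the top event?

Yes

Counterfactual: set "Auxiliary wire rope is inoperative" to occurred.
Local branch down [AND]: Position sensor is out=occurs, Primary gearbox trips=occurs → all inputs occur → occurs.
Backup hoist unavailable [OR]: Left brake malfunctions=not, Remote link faulted=occurs, Manual crank trips=not → at least one input occurs → occurs.
Power feed inoperative [AND]: Auxiliary wire rope is inoperative=occurs, Power feeder is down=occurs, Backup hoist unavailable=occurs → all inputs occur → occurs.
Control chain down [AND]: Power feed inoperative=occurs, #1 local panel stuck=occurs, Hoist motor faulted=occurs, #3 limit switch stuck=occurs → all inputs occur → occurs.
Remote branch down [AND]: Emergency position sensor 2 lost=occurs, South gearbox 2 trips=occurs → all inputs occur → occurs.
Dam spillway gate fails to open [AND]: Local branch down=occurs, Control chain down=occurs, Remote branch down=occurs → all inputs occur → occurs.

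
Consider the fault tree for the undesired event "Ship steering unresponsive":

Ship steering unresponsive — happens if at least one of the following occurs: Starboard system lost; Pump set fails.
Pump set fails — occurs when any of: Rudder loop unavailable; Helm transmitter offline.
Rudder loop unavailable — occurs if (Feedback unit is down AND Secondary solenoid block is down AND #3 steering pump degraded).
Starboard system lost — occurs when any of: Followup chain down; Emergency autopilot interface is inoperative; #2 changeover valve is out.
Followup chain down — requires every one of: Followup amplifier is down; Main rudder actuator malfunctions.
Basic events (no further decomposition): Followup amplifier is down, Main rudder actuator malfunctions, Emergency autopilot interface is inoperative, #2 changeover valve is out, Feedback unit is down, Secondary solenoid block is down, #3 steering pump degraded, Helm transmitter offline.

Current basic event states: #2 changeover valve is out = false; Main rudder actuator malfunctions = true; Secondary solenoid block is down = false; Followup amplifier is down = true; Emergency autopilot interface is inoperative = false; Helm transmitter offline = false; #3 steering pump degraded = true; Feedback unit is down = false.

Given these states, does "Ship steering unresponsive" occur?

Followup chain down [AND]: Followup amplifier is down=occurs, Main rudder actuator malfunctions=occurs → all inputs occur → occurs.
Starboard system lost [OR]: Followup chain down=occurs, Emergency autopilot interface is inoperative=not, #2 changeover valve is out=not → at least one input occurs → occurs.
Rudder loop unavailable [AND]: Feedback unit is down=not, Secondary solenoid block is down=not, #3 steering pump degraded=occurs → not all inputs occur → does not occur.
Pump set fails [OR]: Rudder loop unavailable=not, Helm transmitter offline=not → no input occurs → does not occur.
Ship steering unresponsive [OR]: Starboard system lost=occurs, Pump set fails=not → at least one input occurs → occurs.

Yes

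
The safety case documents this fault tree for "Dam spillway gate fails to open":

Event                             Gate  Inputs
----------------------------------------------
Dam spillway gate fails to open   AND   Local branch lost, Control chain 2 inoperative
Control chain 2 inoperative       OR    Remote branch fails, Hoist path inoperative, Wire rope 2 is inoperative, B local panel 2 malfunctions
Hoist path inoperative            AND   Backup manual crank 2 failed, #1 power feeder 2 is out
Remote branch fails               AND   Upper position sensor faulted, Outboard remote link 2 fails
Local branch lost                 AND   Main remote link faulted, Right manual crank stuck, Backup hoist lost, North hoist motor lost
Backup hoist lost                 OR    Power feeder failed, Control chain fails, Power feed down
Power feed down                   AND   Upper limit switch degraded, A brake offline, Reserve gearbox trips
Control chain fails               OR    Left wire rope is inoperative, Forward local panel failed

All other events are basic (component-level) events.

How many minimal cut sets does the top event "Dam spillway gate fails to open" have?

Control chain fails [OR]: union of children's cut sets → 2 cut set(s).
Power feed down [AND]: one cut set from each child combined → 1 × 1 × 1 = 1 cut set(s).
Backup hoist lost [OR]: union of children's cut sets → 4 cut set(s).
Local branch lost [AND]: one cut set from each child combined → 1 × 1 × 4 × 1 = 4 cut set(s).
Remote branch fails [AND]: one cut set from each child combined → 1 × 1 = 1 cut set(s).
Hoist path inoperative [AND]: one cut set from each child combined → 1 × 1 = 1 cut set(s).
Control chain 2 inoperative [OR]: union of children's cut sets → 4 cut set(s).
Dam spillway gate fails to open [AND]: one cut set from each child combined → 4 × 4 = 16 cut set(s).

16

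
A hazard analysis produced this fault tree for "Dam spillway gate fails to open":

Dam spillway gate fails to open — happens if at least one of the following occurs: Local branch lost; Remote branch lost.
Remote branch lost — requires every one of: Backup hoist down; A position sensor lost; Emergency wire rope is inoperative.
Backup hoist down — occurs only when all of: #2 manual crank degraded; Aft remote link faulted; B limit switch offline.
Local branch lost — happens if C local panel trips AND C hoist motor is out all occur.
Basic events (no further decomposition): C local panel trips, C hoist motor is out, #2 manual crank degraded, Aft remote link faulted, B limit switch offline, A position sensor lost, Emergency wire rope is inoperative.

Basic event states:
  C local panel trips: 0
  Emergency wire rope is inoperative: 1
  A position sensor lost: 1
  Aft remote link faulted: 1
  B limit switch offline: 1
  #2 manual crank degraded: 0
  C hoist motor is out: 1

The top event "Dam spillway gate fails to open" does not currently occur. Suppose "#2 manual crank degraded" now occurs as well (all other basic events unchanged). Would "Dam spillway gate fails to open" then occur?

Counterfactual: set "#2 manual crank degraded" to occurred.
Local branch lost [AND]: C local panel trips=not, C hoist motor is out=occurs → not all inputs occur → does not occur.
Backup hoist down [AND]: #2 manual crank degraded=occurs, Aft remote link faulted=occurs, B limit switch offline=occurs → all inputs occur → occurs.
Remote branch lost [AND]: Backup hoist down=occurs, A position sensor lost=occurs, Emergency wire rope is inoperative=occurs → all inputs occur → occurs.
Dam spillway gate fails to open [OR]: Local branch lost=not, Remote branch lost=occurs → at least one input occurs → occurs.

Yes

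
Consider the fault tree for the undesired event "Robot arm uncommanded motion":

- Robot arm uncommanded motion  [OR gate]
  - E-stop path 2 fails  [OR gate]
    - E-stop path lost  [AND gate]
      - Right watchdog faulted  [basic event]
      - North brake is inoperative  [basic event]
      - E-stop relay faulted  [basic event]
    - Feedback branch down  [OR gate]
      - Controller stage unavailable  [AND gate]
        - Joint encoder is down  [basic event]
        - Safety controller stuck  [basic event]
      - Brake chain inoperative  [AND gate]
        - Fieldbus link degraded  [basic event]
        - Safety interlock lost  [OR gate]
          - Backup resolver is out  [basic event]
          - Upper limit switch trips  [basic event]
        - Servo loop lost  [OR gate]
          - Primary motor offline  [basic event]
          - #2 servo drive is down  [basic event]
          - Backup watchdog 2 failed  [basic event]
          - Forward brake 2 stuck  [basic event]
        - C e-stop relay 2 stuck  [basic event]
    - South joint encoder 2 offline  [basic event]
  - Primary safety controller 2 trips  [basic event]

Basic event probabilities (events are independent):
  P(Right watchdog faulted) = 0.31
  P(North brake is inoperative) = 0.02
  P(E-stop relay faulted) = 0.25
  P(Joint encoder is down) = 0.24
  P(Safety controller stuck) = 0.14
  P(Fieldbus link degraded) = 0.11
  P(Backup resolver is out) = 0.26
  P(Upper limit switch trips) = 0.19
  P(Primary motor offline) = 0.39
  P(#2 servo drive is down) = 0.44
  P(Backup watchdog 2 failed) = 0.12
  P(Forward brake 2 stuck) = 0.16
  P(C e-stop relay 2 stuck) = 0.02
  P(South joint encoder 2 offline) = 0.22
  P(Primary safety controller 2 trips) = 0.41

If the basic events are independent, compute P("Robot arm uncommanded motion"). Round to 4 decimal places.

P(E-stop path lost) [AND] = 0.31 × 0.02 × 0.25 = 0.001550
P(Controller stage unavailable) [AND] = 0.24 × 0.14 = 0.033600
P(Safety interlock lost) [OR] = 1 − (1−0.26) × (1−0.19) = 0.400600
P(Servo loop lost) [OR] = 1 − (1−0.39) × (1−0.44) × (1−0.12) × (1−0.16) = 0.747489
P(Brake chain inoperative) [AND] = 0.11 × 0.400600 × 0.747489 × 0.02 = 0.000659
P(Feedback branch down) [OR] = 1 − (1−0.033600) × (1−0.000659) = 0.034237
P(E-stop path 2 fails) [OR] = 1 − (1−0.001550) × (1−0.034237) × (1−0.22) = 0.247872
P(Robot arm uncommanded motion) [OR] = 1 − (1−0.247872) × (1−0.41) = 0.556244
Rounded to 4 decimal places: P(Robot arm uncommanded motion) ≈ 0.5562.

0.5562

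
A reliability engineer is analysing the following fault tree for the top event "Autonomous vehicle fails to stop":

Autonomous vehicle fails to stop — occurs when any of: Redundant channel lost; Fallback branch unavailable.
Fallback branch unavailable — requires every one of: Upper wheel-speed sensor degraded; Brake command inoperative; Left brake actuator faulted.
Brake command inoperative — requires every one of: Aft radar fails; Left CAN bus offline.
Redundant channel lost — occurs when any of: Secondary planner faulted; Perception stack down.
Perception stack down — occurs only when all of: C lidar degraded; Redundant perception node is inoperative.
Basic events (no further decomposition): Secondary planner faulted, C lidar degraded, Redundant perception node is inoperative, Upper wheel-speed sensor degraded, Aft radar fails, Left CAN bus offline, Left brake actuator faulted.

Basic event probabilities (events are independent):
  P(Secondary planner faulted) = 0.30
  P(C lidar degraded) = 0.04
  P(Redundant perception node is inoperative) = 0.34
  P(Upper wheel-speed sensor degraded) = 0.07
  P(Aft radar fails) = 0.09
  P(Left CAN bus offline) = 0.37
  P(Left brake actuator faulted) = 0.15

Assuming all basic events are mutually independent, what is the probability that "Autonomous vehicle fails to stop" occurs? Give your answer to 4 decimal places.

0.3098

P(Perception stack down) [AND] = 0.04 × 0.34 = 0.013600
P(Redundant channel lost) [OR] = 1 − (1−0.30) × (1−0.013600) = 0.309520
P(Brake command inoperative) [AND] = 0.09 × 0.37 = 0.033300
P(Fallback branch unavailable) [AND] = 0.07 × 0.033300 × 0.15 = 0.000350
P(Autonomous vehicle fails to stop) [OR] = 1 − (1−0.309520) × (1−0.000350) = 0.309762
Rounded to 4 decimal places: P(Autonomous vehicle fails to stop) ≈ 0.3098.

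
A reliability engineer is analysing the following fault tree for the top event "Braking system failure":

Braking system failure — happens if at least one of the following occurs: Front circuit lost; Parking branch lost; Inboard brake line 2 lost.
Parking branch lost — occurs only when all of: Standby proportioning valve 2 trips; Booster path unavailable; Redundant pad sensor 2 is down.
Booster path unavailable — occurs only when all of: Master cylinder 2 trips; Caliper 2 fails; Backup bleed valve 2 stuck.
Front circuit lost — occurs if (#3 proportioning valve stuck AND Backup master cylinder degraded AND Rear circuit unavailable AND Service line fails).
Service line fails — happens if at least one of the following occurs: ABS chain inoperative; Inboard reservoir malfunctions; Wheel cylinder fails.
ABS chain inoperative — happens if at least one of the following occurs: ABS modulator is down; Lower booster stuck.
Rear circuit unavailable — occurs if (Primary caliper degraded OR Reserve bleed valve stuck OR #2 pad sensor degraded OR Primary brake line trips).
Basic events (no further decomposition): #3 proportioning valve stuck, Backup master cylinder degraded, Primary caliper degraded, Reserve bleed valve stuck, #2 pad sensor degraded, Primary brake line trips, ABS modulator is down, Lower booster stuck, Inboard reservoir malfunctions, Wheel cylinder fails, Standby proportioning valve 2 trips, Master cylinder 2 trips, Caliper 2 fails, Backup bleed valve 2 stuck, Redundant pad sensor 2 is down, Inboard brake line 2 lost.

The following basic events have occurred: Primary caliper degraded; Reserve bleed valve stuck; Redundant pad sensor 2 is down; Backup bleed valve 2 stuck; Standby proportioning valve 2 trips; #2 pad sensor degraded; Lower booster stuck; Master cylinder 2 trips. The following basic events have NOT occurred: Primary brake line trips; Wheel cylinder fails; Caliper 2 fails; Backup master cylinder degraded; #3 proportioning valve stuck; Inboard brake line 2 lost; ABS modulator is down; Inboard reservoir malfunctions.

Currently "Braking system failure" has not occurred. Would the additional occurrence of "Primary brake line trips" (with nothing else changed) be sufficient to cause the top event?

No

Counterfactual: set "Primary brake line trips" to occurred.
Rear circuit unavailable [OR]: Primary caliper degraded=occurs, Reserve bleed valve stuck=occurs, #2 pad sensor degraded=occurs, Primary brake line trips=occurs → at least one input occurs → occurs.
ABS chain inoperative [OR]: ABS modulator is down=not, Lower booster stuck=occurs → at least one input occurs → occurs.
Service line fails [OR]: ABS chain inoperative=occurs, Inboard reservoir malfunctions=not, Wheel cylinder fails=not → at least one input occurs → occurs.
Front circuit lost [AND]: #3 proportioning valve stuck=not, Backup master cylinder degraded=not, Rear circuit unavailable=occurs, Service line fails=occurs → not all inputs occur → does not occur.
Booster path unavailable [AND]: Master cylinder 2 trips=occurs, Caliper 2 fails=not, Backup bleed valve 2 stuck=occurs → not all inputs occur → does not occur.
Parking branch lost [AND]: Standby proportioning valve 2 trips=occurs, Booster path unavailable=not, Redundant pad sensor 2 is down=occurs → not all inputs occur → does not occur.
Braking system failure [OR]: Front circuit lost=not, Parking branch lost=not, Inboard brake line 2 lost=not → no input occurs → does not occur.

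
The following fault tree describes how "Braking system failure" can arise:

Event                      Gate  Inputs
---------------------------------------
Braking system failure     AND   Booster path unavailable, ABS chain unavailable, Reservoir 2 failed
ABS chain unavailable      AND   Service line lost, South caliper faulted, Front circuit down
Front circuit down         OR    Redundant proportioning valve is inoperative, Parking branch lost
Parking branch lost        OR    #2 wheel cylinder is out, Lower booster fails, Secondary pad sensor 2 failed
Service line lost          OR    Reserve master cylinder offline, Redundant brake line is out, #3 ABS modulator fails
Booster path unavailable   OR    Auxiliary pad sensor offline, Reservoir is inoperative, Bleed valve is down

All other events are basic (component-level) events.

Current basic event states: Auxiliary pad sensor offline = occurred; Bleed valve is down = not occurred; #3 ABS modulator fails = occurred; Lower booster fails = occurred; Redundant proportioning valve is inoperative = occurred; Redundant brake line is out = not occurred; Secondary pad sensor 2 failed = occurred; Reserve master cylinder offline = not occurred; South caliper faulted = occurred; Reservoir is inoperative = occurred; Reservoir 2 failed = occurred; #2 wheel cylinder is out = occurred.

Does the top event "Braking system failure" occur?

Booster path unavailable [OR]: Auxiliary pad sensor offline=occurs, Reservoir is inoperative=occurs, Bleed valve is down=not → at least one input occurs → occurs.
Service line lost [OR]: Reserve master cylinder offline=not, Redundant brake line is out=not, #3 ABS modulator fails=occurs → at least one input occurs → occurs.
Parking branch lost [OR]: #2 wheel cylinder is out=occurs, Lower booster fails=occurs, Secondary pad sensor 2 failed=occurs → at least one input occurs → occurs.
Front circuit down [OR]: Redundant proportioning valve is inoperative=occurs, Parking branch lost=occurs → at least one input occurs → occurs.
ABS chain unavailable [AND]: Service line lost=occurs, South caliper faulted=occurs, Front circuit down=occurs → all inputs occur → occurs.
Braking system failure [AND]: Booster path unavailable=occurs, ABS chain unavailable=occurs, Reservoir 2 failed=occurs → all inputs occur → occurs.

Yes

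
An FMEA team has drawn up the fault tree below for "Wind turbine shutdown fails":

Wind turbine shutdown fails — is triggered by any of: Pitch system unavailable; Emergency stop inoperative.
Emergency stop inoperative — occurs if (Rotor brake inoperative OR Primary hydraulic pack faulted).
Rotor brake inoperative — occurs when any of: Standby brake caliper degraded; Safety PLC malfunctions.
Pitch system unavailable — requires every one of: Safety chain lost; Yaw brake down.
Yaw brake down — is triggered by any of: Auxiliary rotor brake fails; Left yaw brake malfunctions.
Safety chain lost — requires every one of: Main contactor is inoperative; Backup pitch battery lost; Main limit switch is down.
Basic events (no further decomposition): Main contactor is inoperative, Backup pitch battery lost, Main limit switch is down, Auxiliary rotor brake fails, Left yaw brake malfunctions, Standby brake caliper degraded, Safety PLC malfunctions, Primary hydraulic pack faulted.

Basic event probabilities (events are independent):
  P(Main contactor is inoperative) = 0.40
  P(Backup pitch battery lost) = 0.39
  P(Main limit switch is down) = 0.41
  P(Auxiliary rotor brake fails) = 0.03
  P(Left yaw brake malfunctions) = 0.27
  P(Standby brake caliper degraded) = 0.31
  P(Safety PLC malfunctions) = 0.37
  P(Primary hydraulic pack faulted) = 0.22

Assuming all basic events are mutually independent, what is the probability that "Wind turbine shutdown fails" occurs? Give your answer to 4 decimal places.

P(Safety chain lost) [AND] = 0.40 × 0.39 × 0.41 = 0.063960
P(Yaw brake down) [OR] = 1 − (1−0.03) × (1−0.27) = 0.291900
P(Pitch system unavailable) [AND] = 0.063960 × 0.291900 = 0.018670
P(Rotor brake inoperative) [OR] = 1 − (1−0.31) × (1−0.37) = 0.565300
P(Emergency stop inoperative) [OR] = 1 − (1−0.565300) × (1−0.22) = 0.660934
P(Wind turbine shutdown fails) [OR] = 1 − (1−0.018670) × (1−0.660934) = 0.667264
Rounded to 4 decimal places: P(Wind turbine shutdown fails) ≈ 0.6673.

0.6673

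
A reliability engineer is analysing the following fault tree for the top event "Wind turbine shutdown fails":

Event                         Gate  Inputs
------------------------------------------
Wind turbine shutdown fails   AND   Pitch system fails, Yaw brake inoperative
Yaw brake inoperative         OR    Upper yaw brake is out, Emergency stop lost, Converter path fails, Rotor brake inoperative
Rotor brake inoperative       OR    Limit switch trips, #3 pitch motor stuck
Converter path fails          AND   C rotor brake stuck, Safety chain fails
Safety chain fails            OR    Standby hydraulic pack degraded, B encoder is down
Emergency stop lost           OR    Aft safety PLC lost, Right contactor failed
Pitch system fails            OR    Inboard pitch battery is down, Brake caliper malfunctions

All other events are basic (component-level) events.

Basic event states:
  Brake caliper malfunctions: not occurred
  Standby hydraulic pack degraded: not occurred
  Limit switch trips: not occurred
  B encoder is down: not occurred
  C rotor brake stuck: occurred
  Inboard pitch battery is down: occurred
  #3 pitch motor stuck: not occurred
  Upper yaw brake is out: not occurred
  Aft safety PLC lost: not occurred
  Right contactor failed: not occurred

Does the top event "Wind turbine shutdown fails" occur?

Pitch system fails [OR]: Inboard pitch battery is down=occurs, Brake caliper malfunctions=not → at least one input occurs → occurs.
Emergency stop lost [OR]: Aft safety PLC lost=not, Right contactor failed=not → no input occurs → does not occur.
Safety chain fails [OR]: Standby hydraulic pack degraded=not, B encoder is down=not → no input occurs → does not occur.
Converter path fails [AND]: C rotor brake stuck=occurs, Safety chain fails=not → not all inputs occur → does not occur.
Rotor brake inoperative [OR]: Limit switch trips=not, #3 pitch motor stuck=not → no input occurs → does not occur.
Yaw brake inoperative [OR]: Upper yaw brake is out=not, Emergency stop lost=not, Converter path fails=not, Rotor brake inoperative=not → no input occurs → does not occur.
Wind turbine shutdown fails [AND]: Pitch system fails=occurs, Yaw brake inoperative=not → not all inputs occur → does not occur.

No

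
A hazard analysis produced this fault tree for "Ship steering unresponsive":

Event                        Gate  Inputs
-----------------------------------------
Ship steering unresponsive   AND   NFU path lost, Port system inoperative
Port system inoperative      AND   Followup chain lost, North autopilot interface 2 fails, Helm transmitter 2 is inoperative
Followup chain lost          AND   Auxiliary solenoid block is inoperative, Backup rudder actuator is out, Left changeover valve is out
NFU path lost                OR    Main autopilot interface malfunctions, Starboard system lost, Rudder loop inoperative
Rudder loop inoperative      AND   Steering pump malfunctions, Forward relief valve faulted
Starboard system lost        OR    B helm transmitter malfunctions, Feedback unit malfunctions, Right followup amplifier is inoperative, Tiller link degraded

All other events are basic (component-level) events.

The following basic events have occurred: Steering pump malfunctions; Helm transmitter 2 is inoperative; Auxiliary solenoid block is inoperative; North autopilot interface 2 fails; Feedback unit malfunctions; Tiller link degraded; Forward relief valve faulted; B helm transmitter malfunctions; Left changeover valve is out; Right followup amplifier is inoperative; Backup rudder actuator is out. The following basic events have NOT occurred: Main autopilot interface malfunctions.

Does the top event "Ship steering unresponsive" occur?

Yes

Starboard system lost [OR]: B helm transmitter malfunctions=occurs, Feedback unit malfunctions=occurs, Right followup amplifier is inoperative=occurs, Tiller link degraded=occurs → at least one input occurs → occurs.
Rudder loop inoperative [AND]: Steering pump malfunctions=occurs, Forward relief valve faulted=occurs → all inputs occur → occurs.
NFU path lost [OR]: Main autopilot interface malfunctions=not, Starboard system lost=occurs, Rudder loop inoperative=occurs → at least one input occurs → occurs.
Followup chain lost [AND]: Auxiliary solenoid block is inoperative=occurs, Backup rudder actuator is out=occurs, Left changeover valve is out=occurs → all inputs occur → occurs.
Port system inoperative [AND]: Followup chain lost=occurs, North autopilot interface 2 fails=occurs, Helm transmitter 2 is inoperative=occurs → all inputs occur → occurs.
Ship steering unresponsive [AND]: NFU path lost=occurs, Port system inoperative=occurs → all inputs occur → occurs.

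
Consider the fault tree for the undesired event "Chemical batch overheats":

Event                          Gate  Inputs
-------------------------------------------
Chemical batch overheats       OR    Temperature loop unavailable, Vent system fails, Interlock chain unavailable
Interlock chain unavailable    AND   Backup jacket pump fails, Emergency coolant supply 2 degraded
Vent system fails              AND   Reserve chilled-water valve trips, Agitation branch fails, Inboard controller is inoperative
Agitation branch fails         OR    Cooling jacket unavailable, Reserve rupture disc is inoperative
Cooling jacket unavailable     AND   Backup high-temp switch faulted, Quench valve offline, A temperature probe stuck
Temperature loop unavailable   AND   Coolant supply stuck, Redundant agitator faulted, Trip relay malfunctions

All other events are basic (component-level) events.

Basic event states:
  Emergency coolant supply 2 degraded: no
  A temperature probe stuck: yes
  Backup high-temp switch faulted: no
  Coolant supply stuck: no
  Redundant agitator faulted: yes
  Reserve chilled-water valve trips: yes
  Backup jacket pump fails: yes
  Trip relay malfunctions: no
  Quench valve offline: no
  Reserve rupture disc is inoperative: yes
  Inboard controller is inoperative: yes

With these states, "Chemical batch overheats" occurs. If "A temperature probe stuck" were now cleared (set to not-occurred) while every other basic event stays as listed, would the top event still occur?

Counterfactual: set "A temperature probe stuck" to not occurred.
Temperature loop unavailable [AND]: Coolant supply stuck=not, Redundant agitator faulted=occurs, Trip relay malfunctions=not → not all inputs occur → does not occur.
Cooling jacket unavailable [AND]: Backup high-temp switch faulted=not, Quench valve offline=not, A temperature probe stuck=not → not all inputs occur → does not occur.
Agitation branch fails [OR]: Cooling jacket unavailable=not, Reserve rupture disc is inoperative=occurs → at least one input occurs → occurs.
Vent system fails [AND]: Reserve chilled-water valve trips=occurs, Agitation branch fails=occurs, Inboard controller is inoperative=occurs → all inputs occur → occurs.
Interlock chain unavailable [AND]: Backup jacket pump fails=occurs, Emergency coolant supply 2 degraded=not → not all inputs occur → does not occur.
Chemical batch overheats [OR]: Temperature loop unavailable=not, Vent system fails=occurs, Interlock chain unavailable=not → at least one input occurs → occurs.

Yes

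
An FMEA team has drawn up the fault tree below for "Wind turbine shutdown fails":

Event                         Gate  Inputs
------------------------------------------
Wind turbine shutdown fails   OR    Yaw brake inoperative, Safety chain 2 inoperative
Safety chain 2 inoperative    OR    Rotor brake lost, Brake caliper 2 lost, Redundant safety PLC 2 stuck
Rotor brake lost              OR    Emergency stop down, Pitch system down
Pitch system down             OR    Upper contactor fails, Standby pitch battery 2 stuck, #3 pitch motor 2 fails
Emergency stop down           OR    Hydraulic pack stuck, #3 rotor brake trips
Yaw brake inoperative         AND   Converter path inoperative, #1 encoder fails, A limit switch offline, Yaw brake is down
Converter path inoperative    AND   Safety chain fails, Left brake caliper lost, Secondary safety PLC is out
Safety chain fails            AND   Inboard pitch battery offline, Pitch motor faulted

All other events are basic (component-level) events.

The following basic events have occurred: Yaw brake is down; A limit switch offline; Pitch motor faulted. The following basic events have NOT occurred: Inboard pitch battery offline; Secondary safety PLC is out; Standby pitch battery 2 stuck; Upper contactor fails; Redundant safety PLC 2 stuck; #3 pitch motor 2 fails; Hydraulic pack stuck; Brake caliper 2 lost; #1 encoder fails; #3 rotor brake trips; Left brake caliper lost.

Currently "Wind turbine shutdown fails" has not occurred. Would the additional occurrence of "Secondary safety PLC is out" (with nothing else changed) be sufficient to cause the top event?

Counterfactual: set "Secondary safety PLC is out" to occurred.
Safety chain fails [AND]: Inboard pitch battery offline=not, Pitch motor faulted=occurs → not all inputs occur → does not occur.
Converter path inoperative [AND]: Safety chain fails=not, Left brake caliper lost=not, Secondary safety PLC is out=occurs → not all inputs occur → does not occur.
Yaw brake inoperative [AND]: Converter path inoperative=not, #1 encoder fails=not, A limit switch offline=occurs, Yaw brake is down=occurs → not all inputs occur → does not occur.
Emergency stop down [OR]: Hydraulic pack stuck=not, #3 rotor brake trips=not → no input occurs → does not occur.
Pitch system down [OR]: Upper contactor fails=not, Standby pitch battery 2 stuck=not, #3 pitch motor 2 fails=not → no input occurs → does not occur.
Rotor brake lost [OR]: Emergency stop down=not, Pitch system down=not → no input occurs → does not occur.
Safety chain 2 inoperative [OR]: Rotor brake lost=not, Brake caliper 2 lost=not, Redundant safety PLC 2 stuck=not → no input occurs → does not occur.
Wind turbine shutdown fails [OR]: Yaw brake inoperative=not, Safety chain 2 inoperative=not → no input occurs → does not occur.

No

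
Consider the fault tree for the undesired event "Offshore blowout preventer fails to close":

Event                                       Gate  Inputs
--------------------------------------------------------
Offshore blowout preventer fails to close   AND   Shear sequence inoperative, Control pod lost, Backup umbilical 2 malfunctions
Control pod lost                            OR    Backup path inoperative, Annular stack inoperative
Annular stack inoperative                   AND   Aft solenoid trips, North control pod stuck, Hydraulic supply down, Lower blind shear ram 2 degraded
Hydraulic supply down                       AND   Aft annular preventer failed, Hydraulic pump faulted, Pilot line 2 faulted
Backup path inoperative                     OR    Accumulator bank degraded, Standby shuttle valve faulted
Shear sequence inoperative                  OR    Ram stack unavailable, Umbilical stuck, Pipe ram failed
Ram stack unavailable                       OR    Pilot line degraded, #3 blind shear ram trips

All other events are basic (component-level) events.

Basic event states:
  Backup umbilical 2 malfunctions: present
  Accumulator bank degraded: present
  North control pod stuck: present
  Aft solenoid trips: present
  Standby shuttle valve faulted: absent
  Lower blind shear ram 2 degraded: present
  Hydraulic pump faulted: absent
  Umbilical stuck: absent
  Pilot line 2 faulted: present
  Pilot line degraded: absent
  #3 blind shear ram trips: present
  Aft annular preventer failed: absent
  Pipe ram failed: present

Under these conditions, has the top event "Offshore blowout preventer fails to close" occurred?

Ram stack unavailable [OR]: Pilot line degraded=not, #3 blind shear ram trips=occurs → at least one input occurs → occurs.
Shear sequence inoperative [OR]: Ram stack unavailable=occurs, Umbilical stuck=not, Pipe ram failed=occurs → at least one input occurs → occurs.
Backup path inoperative [OR]: Accumulator bank degraded=occurs, Standby shuttle valve faulted=not → at least one input occurs → occurs.
Hydraulic supply down [AND]: Aft annular preventer failed=not, Hydraulic pump faulted=not, Pilot line 2 faulted=occurs → not all inputs occur → does not occur.
Annular stack inoperative [AND]: Aft solenoid trips=occurs, North control pod stuck=occurs, Hydraulic supply down=not, Lower blind shear ram 2 degraded=occurs → not all inputs occur → does not occur.
Control pod lost [OR]: Backup path inoperative=occurs, Annular stack inoperative=not → at least one input occurs → occurs.
Offshore blowout preventer fails to close [AND]: Shear sequence inoperative=occurs, Control pod lost=occurs, Backup umbilical 2 malfunctions=occurs → all inputs occur → occurs.

Yes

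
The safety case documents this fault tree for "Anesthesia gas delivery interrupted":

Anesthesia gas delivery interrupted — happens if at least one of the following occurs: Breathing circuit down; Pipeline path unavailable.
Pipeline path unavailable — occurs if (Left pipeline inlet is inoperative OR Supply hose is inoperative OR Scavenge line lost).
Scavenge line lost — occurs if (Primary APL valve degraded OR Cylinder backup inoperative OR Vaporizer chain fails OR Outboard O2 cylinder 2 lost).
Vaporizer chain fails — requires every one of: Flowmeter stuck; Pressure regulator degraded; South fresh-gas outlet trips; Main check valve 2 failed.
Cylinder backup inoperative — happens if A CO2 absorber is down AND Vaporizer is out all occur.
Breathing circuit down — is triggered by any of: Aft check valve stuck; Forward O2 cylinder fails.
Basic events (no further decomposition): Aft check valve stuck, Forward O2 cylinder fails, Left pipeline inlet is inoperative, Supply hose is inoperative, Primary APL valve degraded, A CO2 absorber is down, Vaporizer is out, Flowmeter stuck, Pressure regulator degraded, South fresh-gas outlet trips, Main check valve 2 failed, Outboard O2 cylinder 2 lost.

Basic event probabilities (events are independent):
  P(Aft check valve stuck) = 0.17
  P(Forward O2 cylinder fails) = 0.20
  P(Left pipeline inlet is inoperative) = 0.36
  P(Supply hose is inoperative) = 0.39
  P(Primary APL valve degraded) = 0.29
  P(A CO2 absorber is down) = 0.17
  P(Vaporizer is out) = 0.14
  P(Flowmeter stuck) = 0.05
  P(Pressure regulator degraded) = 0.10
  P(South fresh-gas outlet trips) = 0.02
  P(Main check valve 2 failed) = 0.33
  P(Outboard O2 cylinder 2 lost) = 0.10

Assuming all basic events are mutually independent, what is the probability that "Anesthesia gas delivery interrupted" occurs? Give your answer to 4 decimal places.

P(Breathing circuit down) [OR] = 1 − (1−0.17) × (1−0.20) = 0.336000
P(Cylinder backup inoperative) [AND] = 0.17 × 0.14 = 0.023800
P(Vaporizer chain fails) [AND] = 0.05 × 0.10 × 0.02 × 0.33 = 0.000033
P(Scavenge line lost) [OR] = 1 − (1−0.29) × (1−0.023800) × (1−0.000033) × (1−0.10) = 0.376229
P(Pipeline path unavailable) [OR] = 1 − (1−0.36) × (1−0.39) × (1−0.376229) = 0.756480
P(Anesthesia gas delivery interrupted) [OR] = 1 − (1−0.336000) × (1−0.756480) = 0.838303
Rounded to 4 decimal places: P(Anesthesia gas delivery interrupted) ≈ 0.8383.

0.8383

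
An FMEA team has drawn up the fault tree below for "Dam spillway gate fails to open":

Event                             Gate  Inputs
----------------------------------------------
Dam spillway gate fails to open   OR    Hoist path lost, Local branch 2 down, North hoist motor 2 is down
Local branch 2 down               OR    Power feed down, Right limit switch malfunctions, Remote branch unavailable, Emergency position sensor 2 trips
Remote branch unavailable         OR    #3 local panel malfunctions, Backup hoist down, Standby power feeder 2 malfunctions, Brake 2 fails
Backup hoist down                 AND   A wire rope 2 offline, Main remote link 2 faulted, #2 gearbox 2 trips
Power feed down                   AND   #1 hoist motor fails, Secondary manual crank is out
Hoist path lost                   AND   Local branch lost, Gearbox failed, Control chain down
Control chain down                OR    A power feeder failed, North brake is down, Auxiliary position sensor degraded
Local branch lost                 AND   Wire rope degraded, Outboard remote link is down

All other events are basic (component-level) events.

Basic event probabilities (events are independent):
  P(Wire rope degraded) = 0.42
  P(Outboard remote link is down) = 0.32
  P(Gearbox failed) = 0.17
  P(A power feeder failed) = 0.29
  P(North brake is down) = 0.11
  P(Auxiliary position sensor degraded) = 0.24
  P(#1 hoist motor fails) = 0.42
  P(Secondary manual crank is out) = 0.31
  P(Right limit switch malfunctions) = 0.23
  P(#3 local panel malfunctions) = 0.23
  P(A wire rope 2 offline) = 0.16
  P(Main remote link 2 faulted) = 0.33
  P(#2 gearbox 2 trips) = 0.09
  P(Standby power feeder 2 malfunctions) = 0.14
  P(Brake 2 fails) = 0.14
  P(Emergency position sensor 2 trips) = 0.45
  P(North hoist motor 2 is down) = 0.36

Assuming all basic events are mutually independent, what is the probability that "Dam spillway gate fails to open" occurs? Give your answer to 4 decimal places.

P(Local branch lost) [AND] = 0.42 × 0.32 = 0.134400
P(Control chain down) [OR] = 1 − (1−0.29) × (1−0.11) × (1−0.24) = 0.519756
P(Hoist path lost) [AND] = 0.134400 × 0.17 × 0.519756 = 0.011875
P(Power feed down) [AND] = 0.42 × 0.31 = 0.130200
P(Backup hoist down) [AND] = 0.16 × 0.33 × 0.09 = 0.004752
P(Remote branch unavailable) [OR] = 1 − (1−0.23) × (1−0.004752) × (1−0.14) × (1−0.14) = 0.433214
P(Local branch 2 down) [OR] = 1 − (1−0.130200) × (1−0.23) × (1−0.433214) × (1−0.45) = 0.791219
P(Dam spillway gate fails to open) [OR] = 1 − (1−0.011875) × (1−0.791219) × (1−0.36) = 0.867967
Rounded to 4 decimal places: P(Dam spillway gate fails to open) ≈ 0.8680.

0.8680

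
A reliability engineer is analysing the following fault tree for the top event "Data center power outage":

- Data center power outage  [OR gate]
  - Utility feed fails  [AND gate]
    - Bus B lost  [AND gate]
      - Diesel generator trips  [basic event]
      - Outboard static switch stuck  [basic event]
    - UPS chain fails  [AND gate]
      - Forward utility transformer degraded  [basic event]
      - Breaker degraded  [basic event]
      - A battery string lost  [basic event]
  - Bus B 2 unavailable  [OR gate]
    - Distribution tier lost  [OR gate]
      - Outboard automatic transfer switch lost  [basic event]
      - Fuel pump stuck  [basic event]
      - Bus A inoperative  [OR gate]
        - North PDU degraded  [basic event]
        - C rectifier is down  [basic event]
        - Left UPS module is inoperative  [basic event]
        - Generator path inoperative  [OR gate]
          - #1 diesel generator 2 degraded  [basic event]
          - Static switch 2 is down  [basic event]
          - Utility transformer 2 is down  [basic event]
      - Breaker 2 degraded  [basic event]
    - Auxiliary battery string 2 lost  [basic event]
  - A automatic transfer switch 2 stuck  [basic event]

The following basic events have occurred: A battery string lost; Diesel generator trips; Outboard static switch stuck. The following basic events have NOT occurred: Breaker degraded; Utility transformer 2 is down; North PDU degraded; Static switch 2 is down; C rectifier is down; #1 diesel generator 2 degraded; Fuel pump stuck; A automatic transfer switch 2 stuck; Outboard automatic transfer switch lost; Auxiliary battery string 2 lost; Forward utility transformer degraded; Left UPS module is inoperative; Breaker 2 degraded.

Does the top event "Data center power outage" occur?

No

Bus B lost [AND]: Diesel generator trips=occurs, Outboard static switch stuck=occurs → all inputs occur → occurs.
UPS chain fails [AND]: Forward utility transformer degraded=not, Breaker degraded=not, A battery string lost=occurs → not all inputs occur → does not occur.
Utility feed fails [AND]: Bus B lost=occurs, UPS chain fails=not → not all inputs occur → does not occur.
Generator path inoperative [OR]: #1 diesel generator 2 degraded=not, Static switch 2 is down=not, Utility transformer 2 is down=not → no input occurs → does not occur.
Bus A inoperative [OR]: North PDU degraded=not, C rectifier is down=not, Left UPS module is inoperative=not, Generator path inoperative=not → no input occurs → does not occur.
Distribution tier lost [OR]: Outboard automatic transfer switch lost=not, Fuel pump stuck=not, Bus A inoperative=not, Breaker 2 degraded=not → no input occurs → does not occur.
Bus B 2 unavailable [OR]: Distribution tier lost=not, Auxiliary battery string 2 lost=not → no input occurs → does not occur.
Data center power outage [OR]: Utility feed fails=not, Bus B 2 unavailable=not, A automatic transfer switch 2 stuck=not → no input occurs → does not occur.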